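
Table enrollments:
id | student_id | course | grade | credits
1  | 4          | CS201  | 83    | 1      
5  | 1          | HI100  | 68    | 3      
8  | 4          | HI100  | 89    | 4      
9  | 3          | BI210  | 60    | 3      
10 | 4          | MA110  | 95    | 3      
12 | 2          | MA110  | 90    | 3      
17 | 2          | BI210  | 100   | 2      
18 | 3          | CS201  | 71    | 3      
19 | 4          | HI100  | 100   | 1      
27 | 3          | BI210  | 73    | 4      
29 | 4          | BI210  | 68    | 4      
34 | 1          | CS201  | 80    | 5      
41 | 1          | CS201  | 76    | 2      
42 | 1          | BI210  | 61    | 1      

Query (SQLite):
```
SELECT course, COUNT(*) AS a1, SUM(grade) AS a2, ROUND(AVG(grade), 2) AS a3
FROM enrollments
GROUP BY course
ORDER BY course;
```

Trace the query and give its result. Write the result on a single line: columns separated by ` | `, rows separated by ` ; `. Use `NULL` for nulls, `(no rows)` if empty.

Group enrollments by course.
Per group compute: COUNT(*), SUM(grade), ROUND(AVG(grade), 2).
  BI210: ids {9, 17, 27, 29, 42} → COUNT(*)=5, SUM(grade)=362, ROUND(AVG(grade), 2)=72.4
  CS201: ids {1, 18, 34, 41} → COUNT(*)=4, SUM(grade)=310, ROUND(AVG(grade), 2)=77.5
  HI100: ids {5, 8, 19} → COUNT(*)=3, SUM(grade)=257, ROUND(AVG(grade), 2)=85.67
  MA110: ids {10, 12} → COUNT(*)=2, SUM(grade)=185, ROUND(AVG(grade), 2)=92.5

BI210 | 5 | 362 | 72.4 ; CS201 | 4 | 310 | 77.5 ; HI100 | 3 | 257 | 85.67 ; MA110 | 2 | 185 | 92.5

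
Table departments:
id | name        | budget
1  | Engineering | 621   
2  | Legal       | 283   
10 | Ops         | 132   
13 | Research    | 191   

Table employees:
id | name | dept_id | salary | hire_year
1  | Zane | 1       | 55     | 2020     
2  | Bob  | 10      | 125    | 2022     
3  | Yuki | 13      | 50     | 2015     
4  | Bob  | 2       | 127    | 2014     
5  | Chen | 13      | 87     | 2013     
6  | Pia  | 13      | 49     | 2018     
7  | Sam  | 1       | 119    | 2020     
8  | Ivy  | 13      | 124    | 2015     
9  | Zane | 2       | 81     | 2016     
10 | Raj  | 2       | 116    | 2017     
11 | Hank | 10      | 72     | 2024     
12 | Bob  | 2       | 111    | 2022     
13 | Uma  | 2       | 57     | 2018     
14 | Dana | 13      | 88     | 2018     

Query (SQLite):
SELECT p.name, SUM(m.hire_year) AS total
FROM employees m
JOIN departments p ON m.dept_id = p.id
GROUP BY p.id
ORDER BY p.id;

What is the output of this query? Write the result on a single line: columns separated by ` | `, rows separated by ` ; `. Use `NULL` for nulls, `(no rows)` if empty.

Engineering | 4040 ; Legal | 10087 ; Ops | 4046 ; Research | 10079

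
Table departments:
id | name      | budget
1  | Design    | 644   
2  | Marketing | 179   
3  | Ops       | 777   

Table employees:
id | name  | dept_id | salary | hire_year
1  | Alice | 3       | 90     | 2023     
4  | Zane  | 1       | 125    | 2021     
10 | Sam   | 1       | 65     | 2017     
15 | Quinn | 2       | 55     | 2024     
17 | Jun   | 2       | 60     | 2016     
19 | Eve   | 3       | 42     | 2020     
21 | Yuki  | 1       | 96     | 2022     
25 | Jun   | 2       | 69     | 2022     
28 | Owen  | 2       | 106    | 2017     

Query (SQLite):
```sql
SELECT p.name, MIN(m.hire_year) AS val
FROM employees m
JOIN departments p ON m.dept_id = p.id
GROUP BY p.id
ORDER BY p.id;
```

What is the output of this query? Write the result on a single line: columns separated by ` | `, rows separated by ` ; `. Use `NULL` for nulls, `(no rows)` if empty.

Design | 2017 ; Marketing | 2016 ; Ops | 2020

Join each employees row to its departments via dept_id.
Group joined rows by departments.id; compute MIN(m.hire_year) per group.
  1: ids {4, 10, 21} → MIN(m.hire_year)=2017
  2: ids {15, 17, 25, 28} → MIN(m.hire_year)=2016
  3: ids {1, 19} → MIN(m.hire_year)=2020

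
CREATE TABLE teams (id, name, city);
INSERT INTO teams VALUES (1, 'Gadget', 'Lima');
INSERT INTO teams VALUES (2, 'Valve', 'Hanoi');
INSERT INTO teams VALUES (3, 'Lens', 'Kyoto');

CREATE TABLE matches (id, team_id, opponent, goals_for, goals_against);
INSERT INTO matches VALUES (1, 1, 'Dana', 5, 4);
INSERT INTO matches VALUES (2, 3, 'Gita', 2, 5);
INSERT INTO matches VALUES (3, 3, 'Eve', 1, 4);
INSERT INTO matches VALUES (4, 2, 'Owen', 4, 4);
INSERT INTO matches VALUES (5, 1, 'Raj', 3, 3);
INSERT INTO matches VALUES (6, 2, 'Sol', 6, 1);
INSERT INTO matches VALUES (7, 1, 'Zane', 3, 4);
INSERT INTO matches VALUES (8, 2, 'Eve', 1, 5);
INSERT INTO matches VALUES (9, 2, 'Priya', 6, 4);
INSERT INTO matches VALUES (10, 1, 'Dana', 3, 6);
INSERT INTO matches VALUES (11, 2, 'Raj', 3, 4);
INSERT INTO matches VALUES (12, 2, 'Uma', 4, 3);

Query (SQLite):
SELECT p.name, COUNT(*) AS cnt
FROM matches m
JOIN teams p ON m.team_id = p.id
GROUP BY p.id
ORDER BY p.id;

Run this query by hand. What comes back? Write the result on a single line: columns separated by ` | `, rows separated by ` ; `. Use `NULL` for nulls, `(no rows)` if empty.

Gadget | 4 ; Valve | 6 ; Lens | 2

Join each matches row to its teams via team_id.
Group joined rows by teams.id; compute COUNT(*) per group.
  1: ids {1, 5, 7, 10} → COUNT(*)=4
  2: ids {4, 6, 8, 9, 11, 12} → COUNT(*)=6
  3: ids {2, 3} → COUNT(*)=2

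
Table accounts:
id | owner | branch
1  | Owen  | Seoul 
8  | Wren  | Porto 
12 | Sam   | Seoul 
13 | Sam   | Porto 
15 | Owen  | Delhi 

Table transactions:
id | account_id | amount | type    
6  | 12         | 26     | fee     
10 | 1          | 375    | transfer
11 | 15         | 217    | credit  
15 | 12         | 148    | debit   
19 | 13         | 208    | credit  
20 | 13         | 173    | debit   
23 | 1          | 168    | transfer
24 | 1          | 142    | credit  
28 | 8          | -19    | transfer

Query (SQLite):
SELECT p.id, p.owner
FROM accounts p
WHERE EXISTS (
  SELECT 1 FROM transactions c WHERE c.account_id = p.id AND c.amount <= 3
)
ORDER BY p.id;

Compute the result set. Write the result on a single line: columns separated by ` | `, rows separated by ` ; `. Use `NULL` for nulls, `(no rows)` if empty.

8 | Wren

For each accounts row, check whether any transactions with matching account_id has amount <= 3.
Keep rows where that is true.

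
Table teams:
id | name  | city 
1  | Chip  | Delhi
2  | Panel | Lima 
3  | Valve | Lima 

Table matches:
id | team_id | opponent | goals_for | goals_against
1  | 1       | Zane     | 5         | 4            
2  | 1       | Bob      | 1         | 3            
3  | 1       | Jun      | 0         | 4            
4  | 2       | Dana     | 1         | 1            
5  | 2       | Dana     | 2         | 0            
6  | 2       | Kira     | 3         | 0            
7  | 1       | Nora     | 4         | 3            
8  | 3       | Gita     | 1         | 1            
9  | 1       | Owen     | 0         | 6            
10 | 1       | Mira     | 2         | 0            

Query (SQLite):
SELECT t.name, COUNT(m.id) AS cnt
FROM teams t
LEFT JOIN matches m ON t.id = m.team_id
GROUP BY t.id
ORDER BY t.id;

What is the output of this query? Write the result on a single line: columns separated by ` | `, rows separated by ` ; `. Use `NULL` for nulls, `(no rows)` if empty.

LEFT JOIN keeps every teams row; unmatched ones get NULL for matches columns.
Group by teams.id and compute COUNT(m.id). COUNT(col) of an all-NULL group is 0.
  1: ids {1, 2, 3, 7, 9, 10} → COUNT(m.id)=6
  2: ids {4, 5, 6} → COUNT(m.id)=3
  3: ids {8} → COUNT(m.id)=1

Chip | 6 ; Panel | 3 ; Valve | 1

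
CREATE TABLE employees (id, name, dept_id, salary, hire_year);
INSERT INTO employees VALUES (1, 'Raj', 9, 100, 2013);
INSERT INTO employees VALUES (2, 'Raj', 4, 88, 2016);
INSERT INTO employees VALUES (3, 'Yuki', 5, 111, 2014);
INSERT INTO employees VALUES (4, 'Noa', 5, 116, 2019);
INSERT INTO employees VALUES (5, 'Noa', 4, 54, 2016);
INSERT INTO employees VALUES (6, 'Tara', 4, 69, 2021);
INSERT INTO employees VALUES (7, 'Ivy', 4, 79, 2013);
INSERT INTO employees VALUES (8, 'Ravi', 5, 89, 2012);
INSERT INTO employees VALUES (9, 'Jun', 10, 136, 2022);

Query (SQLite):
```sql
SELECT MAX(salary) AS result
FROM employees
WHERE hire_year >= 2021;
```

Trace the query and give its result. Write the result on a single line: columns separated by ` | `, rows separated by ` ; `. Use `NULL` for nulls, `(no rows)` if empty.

136

Rows where hire_year >= 2021 → salary values: [69, 136].
MAX of non-NULL values = 136.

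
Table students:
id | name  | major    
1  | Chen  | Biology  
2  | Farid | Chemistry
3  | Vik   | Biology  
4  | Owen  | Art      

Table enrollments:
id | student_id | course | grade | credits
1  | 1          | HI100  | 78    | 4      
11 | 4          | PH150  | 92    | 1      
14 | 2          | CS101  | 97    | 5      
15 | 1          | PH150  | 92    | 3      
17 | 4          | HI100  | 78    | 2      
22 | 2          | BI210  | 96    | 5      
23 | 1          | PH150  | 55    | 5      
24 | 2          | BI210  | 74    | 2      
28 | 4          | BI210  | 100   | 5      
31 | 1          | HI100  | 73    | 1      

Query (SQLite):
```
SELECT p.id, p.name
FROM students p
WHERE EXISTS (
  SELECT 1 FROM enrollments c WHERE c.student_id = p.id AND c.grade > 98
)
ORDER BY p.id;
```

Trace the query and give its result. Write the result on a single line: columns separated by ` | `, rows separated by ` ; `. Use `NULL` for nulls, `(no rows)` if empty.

For each students row, check whether any enrollments with matching student_id has grade > 98.
Keep rows where that is true.

4 | Owen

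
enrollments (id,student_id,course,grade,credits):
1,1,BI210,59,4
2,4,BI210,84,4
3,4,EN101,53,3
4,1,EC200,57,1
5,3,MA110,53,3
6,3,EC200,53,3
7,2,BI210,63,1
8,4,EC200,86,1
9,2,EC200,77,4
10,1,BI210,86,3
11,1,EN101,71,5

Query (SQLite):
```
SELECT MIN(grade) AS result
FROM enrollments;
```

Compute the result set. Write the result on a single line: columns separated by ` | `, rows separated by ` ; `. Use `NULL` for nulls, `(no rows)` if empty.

All grade values: [59, 84, 53, 57, 53, 53, 63, 86, 77, 86, 71].
MIN of non-NULL values = 53.

53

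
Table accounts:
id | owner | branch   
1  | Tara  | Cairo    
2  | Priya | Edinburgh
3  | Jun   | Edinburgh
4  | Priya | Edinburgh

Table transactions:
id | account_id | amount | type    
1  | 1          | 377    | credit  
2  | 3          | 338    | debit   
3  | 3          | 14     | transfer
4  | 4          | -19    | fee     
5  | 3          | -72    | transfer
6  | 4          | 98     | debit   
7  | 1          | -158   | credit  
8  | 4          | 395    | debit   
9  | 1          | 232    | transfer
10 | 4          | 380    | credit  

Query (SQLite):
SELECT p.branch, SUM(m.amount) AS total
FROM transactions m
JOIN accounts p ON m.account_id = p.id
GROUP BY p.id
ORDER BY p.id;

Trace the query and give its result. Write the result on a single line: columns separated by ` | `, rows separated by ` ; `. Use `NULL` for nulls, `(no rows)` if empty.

Join each transactions row to its accounts via account_id.
Group joined rows by accounts.id; compute SUM(m.amount) per group.
  1: ids {1, 7, 9} → SUM(m.amount)=451
  3: ids {2, 3, 5} → SUM(m.amount)=280
  4: ids {4, 6, 8, 10} → SUM(m.amount)=854

Cairo | 451 ; Edinburgh | 280 ; Edinburgh | 854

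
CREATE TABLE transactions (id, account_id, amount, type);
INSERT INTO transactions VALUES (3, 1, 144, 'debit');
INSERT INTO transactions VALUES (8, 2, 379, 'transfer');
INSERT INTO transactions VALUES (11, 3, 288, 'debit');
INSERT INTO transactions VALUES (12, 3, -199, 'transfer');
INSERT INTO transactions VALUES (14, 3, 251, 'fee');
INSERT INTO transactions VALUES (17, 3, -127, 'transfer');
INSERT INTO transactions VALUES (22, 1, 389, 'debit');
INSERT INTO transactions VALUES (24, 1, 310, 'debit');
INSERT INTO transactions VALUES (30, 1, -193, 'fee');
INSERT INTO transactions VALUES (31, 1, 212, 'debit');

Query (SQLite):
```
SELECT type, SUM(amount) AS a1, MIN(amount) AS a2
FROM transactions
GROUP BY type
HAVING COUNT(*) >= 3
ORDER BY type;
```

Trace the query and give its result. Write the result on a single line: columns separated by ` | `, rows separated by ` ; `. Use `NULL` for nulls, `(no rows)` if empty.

Group transactions by type.
Per group compute: SUM(amount), MIN(amount).
HAVING: drop groups with fewer than 3 rows.
  debit: ids {3, 11, 22, 24, 31} → SUM(amount)=1343, MIN(amount)=144
  fee: ids {14, 30} → SUM(amount)=58, MIN(amount)=-193
  transfer: ids {8, 12, 17} → SUM(amount)=53, MIN(amount)=-199

debit | 1343 | 144 ; transfer | 53 | -199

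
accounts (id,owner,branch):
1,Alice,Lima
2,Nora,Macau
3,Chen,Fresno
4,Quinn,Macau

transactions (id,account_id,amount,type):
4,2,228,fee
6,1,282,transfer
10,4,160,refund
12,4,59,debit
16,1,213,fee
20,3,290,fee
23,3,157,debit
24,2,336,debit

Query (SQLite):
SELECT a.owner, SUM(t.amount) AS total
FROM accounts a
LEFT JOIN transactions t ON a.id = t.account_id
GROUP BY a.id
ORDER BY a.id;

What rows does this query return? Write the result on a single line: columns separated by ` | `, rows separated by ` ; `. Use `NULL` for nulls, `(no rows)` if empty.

LEFT JOIN keeps every accounts row; unmatched ones get NULL for transactions columns.
Group by accounts.id and compute SUM(t.amount). SUM over an all-NULL group is NULL.
  1: ids {6, 16} → SUM(t.amount)=495
  2: ids {4, 24} → SUM(t.amount)=564
  3: ids {20, 23} → SUM(t.amount)=447
  4: ids {10, 12} → SUM(t.amount)=219

Alice | 495 ; Nora | 564 ; Chen | 447 ; Quinn | 219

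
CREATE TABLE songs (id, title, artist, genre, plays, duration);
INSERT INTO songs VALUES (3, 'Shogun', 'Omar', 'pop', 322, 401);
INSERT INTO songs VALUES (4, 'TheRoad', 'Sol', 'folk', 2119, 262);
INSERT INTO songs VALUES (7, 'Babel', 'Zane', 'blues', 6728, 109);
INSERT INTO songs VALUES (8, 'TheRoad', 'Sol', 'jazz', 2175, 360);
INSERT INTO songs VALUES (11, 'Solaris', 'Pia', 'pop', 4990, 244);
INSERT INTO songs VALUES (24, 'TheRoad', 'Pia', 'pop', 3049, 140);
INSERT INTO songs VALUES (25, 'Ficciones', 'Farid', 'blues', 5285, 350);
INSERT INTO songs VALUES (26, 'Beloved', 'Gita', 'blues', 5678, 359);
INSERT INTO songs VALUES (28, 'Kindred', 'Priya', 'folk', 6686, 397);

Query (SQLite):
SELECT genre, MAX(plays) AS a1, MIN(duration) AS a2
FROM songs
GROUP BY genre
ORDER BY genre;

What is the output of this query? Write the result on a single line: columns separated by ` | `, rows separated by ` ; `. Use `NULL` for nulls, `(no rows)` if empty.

blues | 6728 | 109 ; folk | 6686 | 262 ; jazz | 2175 | 360 ; pop | 4990 | 140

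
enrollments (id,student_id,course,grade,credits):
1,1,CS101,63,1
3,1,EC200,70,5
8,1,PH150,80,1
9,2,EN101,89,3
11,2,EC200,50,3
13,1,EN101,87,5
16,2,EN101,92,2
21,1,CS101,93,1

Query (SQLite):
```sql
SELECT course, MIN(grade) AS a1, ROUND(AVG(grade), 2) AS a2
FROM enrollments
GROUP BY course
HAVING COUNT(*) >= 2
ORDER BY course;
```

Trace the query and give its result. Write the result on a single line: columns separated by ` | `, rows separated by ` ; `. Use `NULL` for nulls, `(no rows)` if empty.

Group enrollments by course.
Per group compute: MIN(grade), ROUND(AVG(grade), 2).
HAVING: drop groups with fewer than 2 rows.
  CS101: ids {1, 21} → MIN(grade)=63, ROUND(AVG(grade), 2)=78
  EC200: ids {3, 11} → MIN(grade)=50, ROUND(AVG(grade), 2)=60
  EN101: ids {9, 13, 16} → MIN(grade)=87, ROUND(AVG(grade), 2)=89.33
  PH150: ids {8} → MIN(grade)=80, ROUND(AVG(grade), 2)=80

CS101 | 63 | 78 ; EC200 | 50 | 60 ; EN101 | 87 | 89.33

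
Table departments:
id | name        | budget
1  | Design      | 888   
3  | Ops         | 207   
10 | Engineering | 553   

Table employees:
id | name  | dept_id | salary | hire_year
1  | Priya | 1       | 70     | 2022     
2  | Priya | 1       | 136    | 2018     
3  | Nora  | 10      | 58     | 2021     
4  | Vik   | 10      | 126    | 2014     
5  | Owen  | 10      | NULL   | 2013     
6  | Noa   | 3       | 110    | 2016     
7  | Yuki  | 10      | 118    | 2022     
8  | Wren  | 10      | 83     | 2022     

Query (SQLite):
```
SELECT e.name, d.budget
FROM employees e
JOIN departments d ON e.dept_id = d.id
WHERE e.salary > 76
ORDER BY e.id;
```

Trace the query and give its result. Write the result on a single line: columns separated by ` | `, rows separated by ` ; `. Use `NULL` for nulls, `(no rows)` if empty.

Each employees row matches the departments row where dept_id = departments.id.
Then keep rows with e.salary > 76.

Priya | 888 ; Vik | 553 ; Noa | 207 ; Yuki | 553 ; Wren | 553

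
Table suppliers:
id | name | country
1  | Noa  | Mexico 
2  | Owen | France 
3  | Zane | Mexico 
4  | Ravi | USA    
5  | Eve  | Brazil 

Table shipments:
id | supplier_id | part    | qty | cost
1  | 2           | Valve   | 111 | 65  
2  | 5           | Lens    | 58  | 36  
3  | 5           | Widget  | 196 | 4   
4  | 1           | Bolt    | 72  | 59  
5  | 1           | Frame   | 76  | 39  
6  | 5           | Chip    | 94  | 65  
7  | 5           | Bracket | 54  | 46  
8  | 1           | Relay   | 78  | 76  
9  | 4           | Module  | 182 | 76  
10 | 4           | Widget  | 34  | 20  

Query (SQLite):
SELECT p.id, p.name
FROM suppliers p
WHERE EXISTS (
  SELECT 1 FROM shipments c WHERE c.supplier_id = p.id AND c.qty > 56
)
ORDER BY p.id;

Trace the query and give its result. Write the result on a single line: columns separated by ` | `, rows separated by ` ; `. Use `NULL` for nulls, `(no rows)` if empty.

For each suppliers row, check whether any shipments with matching supplier_id has qty > 56.
Keep rows where that is true.

1 | Noa ; 2 | Owen ; 4 | Ravi ; 5 | Eve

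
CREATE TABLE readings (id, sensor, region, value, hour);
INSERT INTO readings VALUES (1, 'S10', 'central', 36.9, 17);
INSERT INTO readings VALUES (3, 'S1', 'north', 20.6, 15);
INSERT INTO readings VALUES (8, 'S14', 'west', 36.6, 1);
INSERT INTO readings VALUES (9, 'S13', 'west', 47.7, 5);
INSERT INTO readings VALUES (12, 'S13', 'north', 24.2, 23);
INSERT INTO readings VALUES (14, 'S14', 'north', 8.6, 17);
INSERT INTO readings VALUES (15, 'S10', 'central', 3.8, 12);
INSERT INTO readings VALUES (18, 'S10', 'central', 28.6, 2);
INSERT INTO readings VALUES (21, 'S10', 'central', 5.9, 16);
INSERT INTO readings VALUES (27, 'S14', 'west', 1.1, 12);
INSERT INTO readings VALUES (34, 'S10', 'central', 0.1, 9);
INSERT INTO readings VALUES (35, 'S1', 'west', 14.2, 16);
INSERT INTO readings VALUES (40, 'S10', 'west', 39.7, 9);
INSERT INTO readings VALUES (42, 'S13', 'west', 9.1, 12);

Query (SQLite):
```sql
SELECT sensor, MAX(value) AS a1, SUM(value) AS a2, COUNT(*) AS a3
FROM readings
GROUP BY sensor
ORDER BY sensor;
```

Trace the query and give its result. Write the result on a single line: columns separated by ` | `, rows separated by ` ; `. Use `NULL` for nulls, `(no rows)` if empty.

S1 | 20.6 | 34.8 | 2 ; S10 | 39.7 | 115 | 6 ; S13 | 47.7 | 81 | 3 ; S14 | 36.6 | 46.3 | 3

Group readings by sensor.
Per group compute: MAX(value), SUM(value), COUNT(*).
  S1: ids {3, 35} → MAX(value)=20.6, SUM(value)=34.8, COUNT(*)=2
  S10: ids {1, 15, 18, 21, 34, 40} → MAX(value)=39.7, SUM(value)=115, COUNT(*)=6
  S13: ids {9, 12, 42} → MAX(value)=47.7, SUM(value)=81, COUNT(*)=3
  S14: ids {8, 14, 27} → MAX(value)=36.6, SUM(value)=46.3, COUNT(*)=3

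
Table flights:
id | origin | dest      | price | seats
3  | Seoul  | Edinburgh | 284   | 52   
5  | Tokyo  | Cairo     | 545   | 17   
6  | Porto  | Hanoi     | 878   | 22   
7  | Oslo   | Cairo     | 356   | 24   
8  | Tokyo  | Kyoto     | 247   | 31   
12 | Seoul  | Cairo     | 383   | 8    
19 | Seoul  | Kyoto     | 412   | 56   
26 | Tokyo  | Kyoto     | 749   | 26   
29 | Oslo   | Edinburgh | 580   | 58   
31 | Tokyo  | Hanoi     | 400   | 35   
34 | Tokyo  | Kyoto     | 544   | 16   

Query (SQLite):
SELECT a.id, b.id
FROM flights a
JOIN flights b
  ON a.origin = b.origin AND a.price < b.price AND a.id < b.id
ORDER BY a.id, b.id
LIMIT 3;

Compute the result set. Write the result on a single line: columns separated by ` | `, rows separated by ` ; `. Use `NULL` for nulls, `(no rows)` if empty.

3 | 12 ; 3 | 19 ; 5 | 26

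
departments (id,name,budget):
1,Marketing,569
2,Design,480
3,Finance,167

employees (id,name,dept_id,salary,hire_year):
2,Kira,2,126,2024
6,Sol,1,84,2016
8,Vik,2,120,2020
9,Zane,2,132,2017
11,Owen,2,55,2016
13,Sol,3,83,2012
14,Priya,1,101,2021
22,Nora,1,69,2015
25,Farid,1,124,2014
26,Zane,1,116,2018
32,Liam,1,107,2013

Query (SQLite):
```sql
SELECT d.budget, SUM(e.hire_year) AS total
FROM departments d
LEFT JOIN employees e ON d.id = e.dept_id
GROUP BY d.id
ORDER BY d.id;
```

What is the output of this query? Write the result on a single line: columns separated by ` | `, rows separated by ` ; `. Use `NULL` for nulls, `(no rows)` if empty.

569 | 12097 ; 480 | 8077 ; 167 | 2012

LEFT JOIN keeps every departments row; unmatched ones get NULL for employees columns.
Group by departments.id and compute SUM(e.hire_year). SUM over an all-NULL group is NULL.
  1: ids {6, 14, 22, 25, 26, 32} → SUM(e.hire_year)=12097
  2: ids {2, 8, 9, 11} → SUM(e.hire_year)=8077
  3: ids {13} → SUM(e.hire_year)=2012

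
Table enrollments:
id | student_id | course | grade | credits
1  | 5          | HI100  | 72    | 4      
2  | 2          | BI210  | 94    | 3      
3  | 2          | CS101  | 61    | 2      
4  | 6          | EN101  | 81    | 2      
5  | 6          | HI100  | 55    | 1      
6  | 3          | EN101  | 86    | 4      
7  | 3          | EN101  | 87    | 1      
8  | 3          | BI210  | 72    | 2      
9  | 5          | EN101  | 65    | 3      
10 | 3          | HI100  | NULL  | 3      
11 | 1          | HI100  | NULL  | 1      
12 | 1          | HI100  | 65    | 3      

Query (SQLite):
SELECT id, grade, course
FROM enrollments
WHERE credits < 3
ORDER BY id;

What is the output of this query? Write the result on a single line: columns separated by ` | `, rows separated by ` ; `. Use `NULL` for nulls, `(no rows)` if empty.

3 | 61 | CS101 ; 4 | 81 | EN101 ; 5 | 55 | HI100 ; 7 | 87 | EN101 ; 8 | 72 | BI210 ; 11 | NULL | HI100

credits < 3: ids {3, 4, 5, 7, 8, 11}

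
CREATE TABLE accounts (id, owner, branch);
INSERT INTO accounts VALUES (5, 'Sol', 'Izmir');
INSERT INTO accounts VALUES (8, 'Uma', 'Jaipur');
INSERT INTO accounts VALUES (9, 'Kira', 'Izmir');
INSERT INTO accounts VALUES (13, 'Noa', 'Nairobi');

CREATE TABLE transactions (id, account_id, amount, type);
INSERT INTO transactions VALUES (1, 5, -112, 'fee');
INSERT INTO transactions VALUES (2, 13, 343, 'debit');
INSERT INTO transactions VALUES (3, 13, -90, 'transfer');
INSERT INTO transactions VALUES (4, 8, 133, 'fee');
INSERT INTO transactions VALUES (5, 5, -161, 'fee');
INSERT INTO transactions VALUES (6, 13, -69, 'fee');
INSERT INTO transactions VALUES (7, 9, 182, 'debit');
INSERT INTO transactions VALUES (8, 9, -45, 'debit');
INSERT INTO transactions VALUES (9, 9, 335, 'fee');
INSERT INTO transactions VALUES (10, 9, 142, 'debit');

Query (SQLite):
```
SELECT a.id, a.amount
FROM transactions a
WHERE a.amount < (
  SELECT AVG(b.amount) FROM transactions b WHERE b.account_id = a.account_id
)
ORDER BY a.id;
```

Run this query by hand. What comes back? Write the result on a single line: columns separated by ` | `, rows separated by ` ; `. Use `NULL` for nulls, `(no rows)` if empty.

3 | -90 ; 5 | -161 ; 6 | -69 ; 8 | -45 ; 10 | 142

For each transactions row a, compute AVG(amount) over rows sharing a.account_id.
Keep row a if a.amount < that per-group AVG.
  account_id=5: AVG(amount) = -136.5
  account_id=8: AVG(amount) = 133.0
  account_id=9: AVG(amount) = 153.5
  account_id=13: AVG(amount) = 61.333333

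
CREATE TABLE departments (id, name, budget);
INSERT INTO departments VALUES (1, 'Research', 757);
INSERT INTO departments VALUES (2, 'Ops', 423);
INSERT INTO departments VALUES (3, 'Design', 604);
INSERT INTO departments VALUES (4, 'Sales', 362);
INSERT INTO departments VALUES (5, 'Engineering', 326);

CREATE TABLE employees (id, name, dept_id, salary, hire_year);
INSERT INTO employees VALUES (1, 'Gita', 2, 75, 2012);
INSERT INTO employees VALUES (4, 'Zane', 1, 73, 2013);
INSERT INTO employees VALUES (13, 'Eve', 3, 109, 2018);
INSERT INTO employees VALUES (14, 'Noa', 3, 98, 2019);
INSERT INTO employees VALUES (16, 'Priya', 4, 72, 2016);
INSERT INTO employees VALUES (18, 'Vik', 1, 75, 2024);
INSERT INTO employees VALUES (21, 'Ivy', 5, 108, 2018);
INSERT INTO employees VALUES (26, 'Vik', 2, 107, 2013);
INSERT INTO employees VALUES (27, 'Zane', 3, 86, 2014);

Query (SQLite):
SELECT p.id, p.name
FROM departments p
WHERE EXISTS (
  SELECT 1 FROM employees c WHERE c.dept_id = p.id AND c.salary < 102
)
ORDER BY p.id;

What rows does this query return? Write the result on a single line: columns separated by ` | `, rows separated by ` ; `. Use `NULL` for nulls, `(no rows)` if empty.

For each departments row, check whether any employees with matching dept_id has salary < 102.
Keep rows where that is true.

1 | Research ; 2 | Ops ; 3 | Design ; 4 | Sales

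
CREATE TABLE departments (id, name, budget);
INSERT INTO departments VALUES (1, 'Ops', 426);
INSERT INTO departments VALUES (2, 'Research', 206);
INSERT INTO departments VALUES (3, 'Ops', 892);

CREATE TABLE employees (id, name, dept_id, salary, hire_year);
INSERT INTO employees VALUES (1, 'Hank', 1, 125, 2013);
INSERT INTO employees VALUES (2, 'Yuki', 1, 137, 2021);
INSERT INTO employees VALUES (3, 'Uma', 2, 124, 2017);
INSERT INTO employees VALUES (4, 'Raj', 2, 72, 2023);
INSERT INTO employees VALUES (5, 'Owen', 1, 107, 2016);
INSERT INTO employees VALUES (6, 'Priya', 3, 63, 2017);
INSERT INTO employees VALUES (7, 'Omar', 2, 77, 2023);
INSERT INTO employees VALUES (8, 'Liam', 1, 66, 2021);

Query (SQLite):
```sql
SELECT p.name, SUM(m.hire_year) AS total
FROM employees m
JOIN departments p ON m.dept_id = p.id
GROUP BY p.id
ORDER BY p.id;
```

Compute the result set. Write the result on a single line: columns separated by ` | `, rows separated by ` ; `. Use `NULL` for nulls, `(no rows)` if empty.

Ops | 8071 ; Research | 6063 ; Ops | 2017

Join each employees row to its departments via dept_id.
Group joined rows by departments.id; compute SUM(m.hire_year) per group.
  1: ids {1, 2, 5, 8} → SUM(m.hire_year)=8071
  2: ids {3, 4, 7} → SUM(m.hire_year)=6063
  3: ids {6} → SUM(m.hire_year)=2017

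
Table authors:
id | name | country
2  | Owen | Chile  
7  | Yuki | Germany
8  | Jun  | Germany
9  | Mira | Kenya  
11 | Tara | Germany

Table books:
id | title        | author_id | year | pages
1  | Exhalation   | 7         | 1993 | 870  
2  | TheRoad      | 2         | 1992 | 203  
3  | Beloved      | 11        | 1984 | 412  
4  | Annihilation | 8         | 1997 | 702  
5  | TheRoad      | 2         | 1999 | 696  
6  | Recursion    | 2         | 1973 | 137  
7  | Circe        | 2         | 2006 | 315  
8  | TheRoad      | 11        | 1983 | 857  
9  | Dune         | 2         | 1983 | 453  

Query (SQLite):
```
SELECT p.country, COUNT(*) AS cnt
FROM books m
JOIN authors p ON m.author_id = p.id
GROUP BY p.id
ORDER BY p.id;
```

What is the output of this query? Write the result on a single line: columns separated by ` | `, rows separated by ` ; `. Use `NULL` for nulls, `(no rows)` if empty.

Chile | 5 ; Germany | 1 ; Germany | 1 ; Germany | 2

Join each books row to its authors via author_id.
Group joined rows by authors.id; compute COUNT(*) per group.
  2: ids {2, 5, 6, 7, 9} → COUNT(*)=5
  7: ids {1} → COUNT(*)=1
  8: ids {4} → COUNT(*)=1
  11: ids {3, 8} → COUNT(*)=2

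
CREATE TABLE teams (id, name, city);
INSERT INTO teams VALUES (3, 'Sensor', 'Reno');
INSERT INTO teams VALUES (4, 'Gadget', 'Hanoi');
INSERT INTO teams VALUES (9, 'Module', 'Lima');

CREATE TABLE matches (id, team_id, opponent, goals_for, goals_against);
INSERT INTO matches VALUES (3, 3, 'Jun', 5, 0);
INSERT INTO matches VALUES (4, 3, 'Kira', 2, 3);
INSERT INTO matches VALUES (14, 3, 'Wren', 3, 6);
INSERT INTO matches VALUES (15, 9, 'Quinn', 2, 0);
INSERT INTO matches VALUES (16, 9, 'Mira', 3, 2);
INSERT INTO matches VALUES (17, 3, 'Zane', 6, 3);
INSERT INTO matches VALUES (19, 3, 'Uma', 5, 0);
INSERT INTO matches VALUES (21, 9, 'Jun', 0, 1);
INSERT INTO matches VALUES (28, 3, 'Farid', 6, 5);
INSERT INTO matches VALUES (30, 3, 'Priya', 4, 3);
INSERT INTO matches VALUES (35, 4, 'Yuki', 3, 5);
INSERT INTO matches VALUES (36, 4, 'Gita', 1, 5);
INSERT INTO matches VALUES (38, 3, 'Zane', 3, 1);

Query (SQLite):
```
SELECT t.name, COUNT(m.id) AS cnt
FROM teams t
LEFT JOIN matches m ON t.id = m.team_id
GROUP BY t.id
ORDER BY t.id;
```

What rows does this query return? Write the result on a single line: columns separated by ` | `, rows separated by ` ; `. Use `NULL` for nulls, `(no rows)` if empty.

LEFT JOIN keeps every teams row; unmatched ones get NULL for matches columns.
Group by teams.id and compute COUNT(m.id). COUNT(col) of an all-NULL group is 0.
  3: ids {3, 4, 14, 17, 19, 28, 30, 38} → COUNT(m.id)=8
  4: ids {35, 36} → COUNT(m.id)=2
  9: ids {15, 16, 21} → COUNT(m.id)=3

Sensor | 8 ; Gadget | 2 ; Module | 3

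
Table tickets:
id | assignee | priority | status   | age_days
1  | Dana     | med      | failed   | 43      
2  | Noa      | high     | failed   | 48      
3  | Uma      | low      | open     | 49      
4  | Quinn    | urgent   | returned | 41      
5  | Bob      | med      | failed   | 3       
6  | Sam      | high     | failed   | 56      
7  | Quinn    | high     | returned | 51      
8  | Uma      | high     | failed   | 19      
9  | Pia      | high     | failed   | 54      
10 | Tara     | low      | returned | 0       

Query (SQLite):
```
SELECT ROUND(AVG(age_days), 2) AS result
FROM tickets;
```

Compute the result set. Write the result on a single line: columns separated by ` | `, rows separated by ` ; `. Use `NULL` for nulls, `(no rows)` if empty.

36.4

All age_days values: [43, 48, 49, 41, 3, 56, 51, 19, 54, 0].
AVG = 364 / 10 (rounded to 2 dp).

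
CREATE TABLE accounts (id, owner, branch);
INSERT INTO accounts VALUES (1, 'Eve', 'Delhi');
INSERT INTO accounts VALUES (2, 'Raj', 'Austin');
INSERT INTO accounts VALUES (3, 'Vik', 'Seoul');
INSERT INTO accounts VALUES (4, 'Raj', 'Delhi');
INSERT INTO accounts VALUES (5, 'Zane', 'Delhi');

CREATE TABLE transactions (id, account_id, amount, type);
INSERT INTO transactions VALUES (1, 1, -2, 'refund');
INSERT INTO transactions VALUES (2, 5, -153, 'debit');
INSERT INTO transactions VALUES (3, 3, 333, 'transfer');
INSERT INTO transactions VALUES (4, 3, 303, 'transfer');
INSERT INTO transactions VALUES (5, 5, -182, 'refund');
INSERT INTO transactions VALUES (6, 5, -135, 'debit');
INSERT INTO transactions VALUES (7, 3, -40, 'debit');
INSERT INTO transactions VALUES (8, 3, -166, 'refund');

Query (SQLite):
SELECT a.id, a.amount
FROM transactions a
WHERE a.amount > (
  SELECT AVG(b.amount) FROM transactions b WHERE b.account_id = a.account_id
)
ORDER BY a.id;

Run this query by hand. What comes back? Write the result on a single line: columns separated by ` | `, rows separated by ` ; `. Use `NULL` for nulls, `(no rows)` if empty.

For each transactions row a, compute AVG(amount) over rows sharing a.account_id.
Keep row a if a.amount > that per-group AVG.
  account_id=1: AVG(amount) = -2.0
  account_id=3: AVG(amount) = 107.5
  account_id=5: AVG(amount) = -156.666667

2 | -153 ; 3 | 333 ; 4 | 303 ; 6 | -135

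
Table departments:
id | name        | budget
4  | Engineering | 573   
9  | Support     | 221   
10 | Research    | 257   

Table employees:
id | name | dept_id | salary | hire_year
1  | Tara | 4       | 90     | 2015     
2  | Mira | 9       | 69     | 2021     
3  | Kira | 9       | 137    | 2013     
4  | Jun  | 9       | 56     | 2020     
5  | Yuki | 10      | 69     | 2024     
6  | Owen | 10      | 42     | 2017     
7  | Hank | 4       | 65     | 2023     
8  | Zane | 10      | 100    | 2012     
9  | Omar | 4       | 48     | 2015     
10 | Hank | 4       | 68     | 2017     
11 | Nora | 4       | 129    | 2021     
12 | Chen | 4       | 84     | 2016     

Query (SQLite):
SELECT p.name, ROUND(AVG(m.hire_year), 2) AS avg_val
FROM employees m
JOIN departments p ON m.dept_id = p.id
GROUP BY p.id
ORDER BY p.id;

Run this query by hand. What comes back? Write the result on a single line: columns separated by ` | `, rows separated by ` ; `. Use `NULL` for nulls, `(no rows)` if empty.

Engineering | 2017.83 ; Support | 2018 ; Research | 2017.67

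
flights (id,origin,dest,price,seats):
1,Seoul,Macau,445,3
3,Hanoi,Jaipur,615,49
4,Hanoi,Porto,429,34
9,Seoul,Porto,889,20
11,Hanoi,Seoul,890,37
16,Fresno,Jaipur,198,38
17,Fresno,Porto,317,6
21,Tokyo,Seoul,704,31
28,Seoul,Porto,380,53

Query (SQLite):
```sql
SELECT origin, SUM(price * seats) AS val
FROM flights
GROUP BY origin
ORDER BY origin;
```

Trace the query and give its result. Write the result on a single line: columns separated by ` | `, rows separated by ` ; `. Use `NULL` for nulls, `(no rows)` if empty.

For each row compute price * seats.
Group by origin; take SUM of the expression per group.
  Fresno: ids {16, 17} → SUM(price * seats)=9426
  Hanoi: ids {3, 4, 11} → SUM(price * seats)=77651
  Seoul: ids {1, 9, 28} → SUM(price * seats)=39255
  Tokyo: ids {21} → SUM(price * seats)=21824

Fresno | 9426 ; Hanoi | 77651 ; Seoul | 39255 ; Tokyo | 21824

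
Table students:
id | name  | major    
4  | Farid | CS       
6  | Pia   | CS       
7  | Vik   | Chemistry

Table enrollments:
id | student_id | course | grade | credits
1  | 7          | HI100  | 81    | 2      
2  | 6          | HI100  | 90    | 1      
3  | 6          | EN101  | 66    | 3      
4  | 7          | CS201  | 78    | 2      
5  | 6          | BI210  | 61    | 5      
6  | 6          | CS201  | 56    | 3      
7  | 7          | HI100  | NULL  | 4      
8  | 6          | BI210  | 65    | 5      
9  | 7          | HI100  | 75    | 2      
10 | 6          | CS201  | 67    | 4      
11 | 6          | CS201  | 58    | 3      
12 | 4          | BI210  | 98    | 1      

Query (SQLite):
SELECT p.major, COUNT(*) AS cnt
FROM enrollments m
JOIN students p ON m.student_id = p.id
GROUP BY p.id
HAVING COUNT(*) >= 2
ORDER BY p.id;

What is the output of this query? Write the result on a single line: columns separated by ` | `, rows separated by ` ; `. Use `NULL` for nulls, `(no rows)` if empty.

CS | 7 ; Chemistry | 4

Join each enrollments row to its students via student_id.
Group joined rows by students.id; compute COUNT(*) per group.
HAVING: keep groups with count ≥ 2.
  4: ids {12} → COUNT(*)=1
  6: ids {2, 3, 5, 6, 8, 10, 11} → COUNT(*)=7
  7: ids {1, 4, 7, 9} → COUNT(*)=4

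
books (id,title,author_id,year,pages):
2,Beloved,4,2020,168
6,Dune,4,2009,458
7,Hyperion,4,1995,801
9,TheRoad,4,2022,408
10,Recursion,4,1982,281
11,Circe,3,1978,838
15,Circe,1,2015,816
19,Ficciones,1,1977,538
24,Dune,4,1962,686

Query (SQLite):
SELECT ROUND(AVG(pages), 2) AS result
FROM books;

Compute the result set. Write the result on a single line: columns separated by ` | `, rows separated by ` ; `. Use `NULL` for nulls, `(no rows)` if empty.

554.89

All pages values: [168, 458, 801, 408, 281, 838, 816, 538, 686].
AVG = 4994 / 9 (rounded to 2 dp).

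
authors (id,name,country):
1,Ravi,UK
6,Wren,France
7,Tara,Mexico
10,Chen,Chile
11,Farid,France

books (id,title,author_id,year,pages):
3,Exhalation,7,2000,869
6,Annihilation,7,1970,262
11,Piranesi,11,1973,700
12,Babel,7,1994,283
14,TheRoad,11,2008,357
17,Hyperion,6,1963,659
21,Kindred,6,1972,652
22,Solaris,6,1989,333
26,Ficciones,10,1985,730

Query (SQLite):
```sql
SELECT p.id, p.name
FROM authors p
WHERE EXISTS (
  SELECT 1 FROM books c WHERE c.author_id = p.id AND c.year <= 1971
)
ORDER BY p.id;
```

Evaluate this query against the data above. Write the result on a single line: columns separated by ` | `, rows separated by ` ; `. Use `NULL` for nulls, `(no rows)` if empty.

6 | Wren ; 7 | Tara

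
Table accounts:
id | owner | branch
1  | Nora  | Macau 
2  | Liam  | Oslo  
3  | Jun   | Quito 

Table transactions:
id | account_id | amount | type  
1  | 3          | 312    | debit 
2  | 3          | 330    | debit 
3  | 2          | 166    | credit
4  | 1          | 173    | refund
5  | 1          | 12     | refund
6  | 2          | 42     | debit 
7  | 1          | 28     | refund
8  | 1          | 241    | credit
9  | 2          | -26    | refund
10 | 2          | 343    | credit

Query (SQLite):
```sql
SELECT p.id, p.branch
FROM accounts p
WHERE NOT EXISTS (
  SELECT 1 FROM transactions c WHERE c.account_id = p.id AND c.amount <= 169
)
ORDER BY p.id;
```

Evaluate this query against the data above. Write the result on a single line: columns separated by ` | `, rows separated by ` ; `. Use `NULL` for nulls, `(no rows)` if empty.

3 | Quito

For each accounts row, check whether any transactions with matching account_id has amount <= 169.
Keep rows where that is false.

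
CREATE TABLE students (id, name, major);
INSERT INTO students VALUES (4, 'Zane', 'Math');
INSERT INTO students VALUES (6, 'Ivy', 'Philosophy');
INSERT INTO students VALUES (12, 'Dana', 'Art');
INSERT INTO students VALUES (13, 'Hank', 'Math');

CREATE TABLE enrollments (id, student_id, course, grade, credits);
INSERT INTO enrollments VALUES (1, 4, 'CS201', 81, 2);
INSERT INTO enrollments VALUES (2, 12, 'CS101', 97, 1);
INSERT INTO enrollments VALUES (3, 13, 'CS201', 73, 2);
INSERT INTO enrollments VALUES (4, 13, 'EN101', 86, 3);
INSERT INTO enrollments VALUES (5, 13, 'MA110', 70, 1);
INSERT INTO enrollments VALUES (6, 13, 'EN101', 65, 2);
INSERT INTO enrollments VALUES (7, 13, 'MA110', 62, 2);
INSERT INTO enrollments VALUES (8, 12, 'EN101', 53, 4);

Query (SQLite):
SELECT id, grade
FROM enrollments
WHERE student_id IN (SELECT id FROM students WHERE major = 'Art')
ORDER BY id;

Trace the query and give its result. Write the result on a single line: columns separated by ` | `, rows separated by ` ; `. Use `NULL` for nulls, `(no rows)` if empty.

2 | 97 ; 8 | 53

Inner query: students.id where major = 'Art'.
Outer: keep enrollments rows whose student_id is in that set.
Inner query → {12}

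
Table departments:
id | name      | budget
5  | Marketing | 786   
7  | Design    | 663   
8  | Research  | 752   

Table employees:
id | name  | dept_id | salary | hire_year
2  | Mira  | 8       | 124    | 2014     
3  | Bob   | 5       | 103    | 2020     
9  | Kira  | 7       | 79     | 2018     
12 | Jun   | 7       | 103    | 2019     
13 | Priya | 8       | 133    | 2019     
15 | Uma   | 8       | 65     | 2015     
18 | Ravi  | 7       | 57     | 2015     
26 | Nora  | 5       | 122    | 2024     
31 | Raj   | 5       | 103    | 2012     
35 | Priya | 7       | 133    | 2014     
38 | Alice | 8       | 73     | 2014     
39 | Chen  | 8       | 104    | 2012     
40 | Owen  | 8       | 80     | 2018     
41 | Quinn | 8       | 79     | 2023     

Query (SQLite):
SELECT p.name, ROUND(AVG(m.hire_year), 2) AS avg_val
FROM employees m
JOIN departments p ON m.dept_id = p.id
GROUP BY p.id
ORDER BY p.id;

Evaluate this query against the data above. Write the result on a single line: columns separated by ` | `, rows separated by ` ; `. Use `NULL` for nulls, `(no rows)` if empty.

Join each employees row to its departments via dept_id.
Group joined rows by departments.id; compute ROUND(AVG(m.hire_year), 2) per group.
  5: ids {3, 26, 31} → ROUND(AVG(m.hire_year), 2)=2018.67
  7: ids {9, 12, 18, 35} → ROUND(AVG(m.hire_year), 2)=2016.5
  8: ids {2, 13, 15, 38, 39, 40, 41} → ROUND(AVG(m.hire_year), 2)=2016.43

Marketing | 2018.67 ; Design | 2016.5 ; Research | 2016.43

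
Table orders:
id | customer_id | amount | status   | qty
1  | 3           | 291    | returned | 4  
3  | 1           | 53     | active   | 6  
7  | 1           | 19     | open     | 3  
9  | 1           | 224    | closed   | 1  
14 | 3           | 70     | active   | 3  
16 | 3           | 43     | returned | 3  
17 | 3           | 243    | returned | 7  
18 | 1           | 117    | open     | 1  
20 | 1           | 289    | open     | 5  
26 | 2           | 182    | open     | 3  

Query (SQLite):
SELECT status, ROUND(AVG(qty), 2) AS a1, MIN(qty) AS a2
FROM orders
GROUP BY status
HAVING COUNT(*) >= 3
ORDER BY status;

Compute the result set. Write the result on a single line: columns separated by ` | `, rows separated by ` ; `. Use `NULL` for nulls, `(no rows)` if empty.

open | 3 | 1 ; returned | 4.67 | 3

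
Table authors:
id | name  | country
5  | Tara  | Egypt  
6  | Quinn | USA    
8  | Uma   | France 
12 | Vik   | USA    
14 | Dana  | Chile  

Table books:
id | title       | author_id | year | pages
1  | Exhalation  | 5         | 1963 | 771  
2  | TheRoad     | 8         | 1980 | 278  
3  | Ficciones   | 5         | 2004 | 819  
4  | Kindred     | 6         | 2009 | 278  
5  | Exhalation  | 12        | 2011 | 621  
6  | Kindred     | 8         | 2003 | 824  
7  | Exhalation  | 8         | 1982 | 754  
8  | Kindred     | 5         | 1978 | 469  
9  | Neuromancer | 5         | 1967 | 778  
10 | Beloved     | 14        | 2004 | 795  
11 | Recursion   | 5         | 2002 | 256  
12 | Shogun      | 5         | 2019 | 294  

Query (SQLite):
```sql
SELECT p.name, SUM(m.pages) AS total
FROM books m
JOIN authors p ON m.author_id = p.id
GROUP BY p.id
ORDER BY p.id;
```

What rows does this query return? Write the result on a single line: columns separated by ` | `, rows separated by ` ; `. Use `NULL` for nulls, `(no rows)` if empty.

Join each books row to its authors via author_id.
Group joined rows by authors.id; compute SUM(m.pages) per group.
  5: ids {1, 3, 8, 9, 11, 12} → SUM(m.pages)=3387
  6: ids {4} → SUM(m.pages)=278
  8: ids {2, 6, 7} → SUM(m.pages)=1856
  12: ids {5} → SUM(m.pages)=621
  14: ids {10} → SUM(m.pages)=795

Tara | 3387 ; Quinn | 278 ; Uma | 1856 ; Vik | 621 ; Dana | 795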